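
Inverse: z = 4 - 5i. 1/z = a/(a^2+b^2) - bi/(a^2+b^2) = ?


|z|^2 = 16+25 = 41
1/z = (4 + 5i)/41

1/z = 0.0976 + 0.1220i


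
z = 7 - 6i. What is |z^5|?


|z| = sqrt(49+36) = sqrt(85) = 9.2195
|z^5| = |z|^5 = (sqrt(85))^5 = 85^2 * sqrt(85) = 7225*sqrt(85)

|z^5| = 7225*sqrt(85) ≈ 66611.2087


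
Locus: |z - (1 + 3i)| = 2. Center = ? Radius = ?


|z - z0| = r is a circle with center z0 and radius r.
Center = (1, 3), radius = 2

Circle with center (1, 3) and radius 2


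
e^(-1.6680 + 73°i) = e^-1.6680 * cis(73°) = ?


e^-1.6680 = 0.1886
cos(73°) = 0.2924
sin(73°) = 0.9563
Real = 0.1886*0.2924 = 0.0551
Imag = 0.1886*0.9563 = 0.1804

0.0551 + 0.1804i


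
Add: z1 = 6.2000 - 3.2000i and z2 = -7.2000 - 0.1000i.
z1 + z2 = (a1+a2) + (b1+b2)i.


Real: 6.2 - 7.2 = -1
Imag: -3.2 - 0.1 = -3.3

-1.0000 - 3.3000i


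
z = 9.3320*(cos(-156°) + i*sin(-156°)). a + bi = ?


a = 9.3320*cos(-156°) = 9.3320*(-0.91355) = -8.5252
b = 9.3320*sin(-156°) = 9.3320*(-0.40674) = -3.7957

-8.5252 - 3.7957i


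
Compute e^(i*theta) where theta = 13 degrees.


cos(13°) = 0.9744
sin(13°) = 0.2250

e^(i*13°) = 0.9744 + 0.2250i


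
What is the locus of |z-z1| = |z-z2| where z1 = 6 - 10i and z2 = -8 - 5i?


Equal distances means the locus is the perpendicular bisector of z1 and z2.
Midpoint = ((6+(-8))/2, (-10+(-5))/2) = (-1.0000, -7.5000)

Perpendicular bisector through (-1.0000, -7.5000)


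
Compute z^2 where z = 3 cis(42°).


r^2 = 3^2 = 9
n*theta = 2*42° = 84° = 84° (mod 360)
a = 9*cos(84°) = 0.9408
b = 9*sin(84°) = 8.9507

9 cis(84°) = 0.9408 + 8.9507i


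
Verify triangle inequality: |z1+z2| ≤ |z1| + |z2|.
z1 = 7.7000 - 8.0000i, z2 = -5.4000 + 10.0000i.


|z1| = sqrt(7.7^2 + (-8)^2) = sqrt(123.29) = 11.1036
|z2| = sqrt((-5.4)^2 + 10^2) = sqrt(129.16) = 11.3649
z1+z2 = 2.3000 + 2.0000i
|z1+z2| = sqrt(9.29) = 3.0480
|z1|+|z2| = 11.1036 + 11.3649 = 22.4685

|z1+z2| = 3.0480 ≤ |z1|+|z2| = 22.4685 (verified)


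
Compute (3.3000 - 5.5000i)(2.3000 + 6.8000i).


Real = 3.3*2.3 - (-5.5)*6.8 = 7.59 - (-37.4) = 44.99
Imag = 3.3*6.8 + 2.3*(-5.5) = 22.44 - (12.65) = 9.79

44.9900 + 9.7900i


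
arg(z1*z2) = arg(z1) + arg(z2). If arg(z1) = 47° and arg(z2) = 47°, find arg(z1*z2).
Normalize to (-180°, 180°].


arg(z1*z2) = 47° + 47° = 94°
Normalized to (-180°, 180°]: 94°

94°


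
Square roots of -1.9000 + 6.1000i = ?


|z| = sqrt(3.61+37.21) = 6.3891
sqrt((|z|+a)/2) = sqrt((6.3891+(-1.9))/2) = sqrt(2.2445) = 1.4982
sqrt((|z|-a)/2) = sqrt((6.3891-(-1.9))/2) = sqrt(4.1445) = 2.0358

±(1.4982 + 2.0358i) i.e. 1.4982 + 2.0358i and -1.4982 - 2.0358i


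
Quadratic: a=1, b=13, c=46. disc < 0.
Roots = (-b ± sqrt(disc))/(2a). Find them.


disc = 13^2 - 4*1*46 = 169 - 184 = -15
sqrt(|disc|) = sqrt(15) = 3.8730
Real part = -13/(2*1) = -6.5000
Imag part = 3.8730/(2*1) = 1.9365

-6.5000 ± 1.9365i


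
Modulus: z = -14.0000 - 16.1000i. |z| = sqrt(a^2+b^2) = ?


|z| = sqrt((-14)^2 + (-16.1)^2) = sqrt(196 + 259.21) = sqrt(455.21) = 21.3357

|z| = 21.3357


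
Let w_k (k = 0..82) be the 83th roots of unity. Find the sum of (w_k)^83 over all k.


The roots are w_k = w^k with w = e^(2*pi*i/83), and (w^k)^83 = (w^83)^k.
So S = 1 + u + u^2 + ... + u^(82) with u = w^83.
83 = 1*83 + 0, so 83 is a multiple of 83 and u = (w^83)^1 = 1.
Every one of the 83 terms equals 1: S = 83

S = 83


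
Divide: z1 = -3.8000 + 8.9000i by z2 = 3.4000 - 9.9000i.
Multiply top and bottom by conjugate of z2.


Conjugate of z2 = 3.4000 + 9.9000i
Numerator: (-3.8000 + 8.9000i)(3.4000 + 9.9000i) = -101.0300 - 7.3600i
Denominator: 3.4^2 + (-9.9)^2 = 109.57
Result = (-101.0300 - 7.3600i)/109.57

-0.9221 - 0.0672i


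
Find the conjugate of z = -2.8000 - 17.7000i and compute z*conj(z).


z_bar = -2.8000 + 17.7000i
z*z_bar = (-2.8)^2 + (-17.7)^2 = 7.84 + 313.29 = 321.13

z_bar = -2.8000 + 17.7000i, z*z_bar = 321.13


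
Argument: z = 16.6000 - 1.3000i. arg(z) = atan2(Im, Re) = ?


Re = 16.6, Im = -1.3
arg = atan2(-1.3, 16.6) = -4.4779 degrees

arg(z) = -4.4779 degrees


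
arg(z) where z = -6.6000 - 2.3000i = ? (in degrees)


Re = -6.6, Im = -2.3
arg = atan2(-2.3, -6.6) = -160.7873 degrees

arg(z) = -160.7873 degrees


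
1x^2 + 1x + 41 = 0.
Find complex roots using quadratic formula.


disc = 1^2 - 4*1*41 = 1 - 164 = -163
sqrt(|disc|) = sqrt(163) = 12.7671
Real part = -1/(2*1) = -0.5000
Imag part = 12.7671/(2*1) = 6.3836

-0.5000 ± 6.3836i


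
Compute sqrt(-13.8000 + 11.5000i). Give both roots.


|z| = sqrt(190.44+132.25) = 17.9636
sqrt((|z|+a)/2) = sqrt((17.9636+(-13.8))/2) = sqrt(2.0818) = 1.4428
sqrt((|z|-a)/2) = sqrt((17.9636-(-13.8))/2) = sqrt(15.8818) = 3.9852

±(1.4428 + 3.9852i) i.e. 1.4428 + 3.9852i and -1.4428 - 3.9852i


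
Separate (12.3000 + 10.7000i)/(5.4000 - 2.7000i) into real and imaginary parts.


Multiply by conjugate: (12.3000 + 10.7000i)(5.4000 + 2.7000i) / (5.4^2 + (-2.7)^2)
Numerator real = 12.3*5.4 + 10.7*(-2.7) = 37.53
Numerator imag = 10.7*5.4 - 12.3*(-2.7) = 90.99
Denominator = 36.45
Re(z) = 37.53/36.45 = 1.0296
Im(z) = 90.99/36.45 = 2.4963

Re(z) = 1.0296, Im(z) = 2.4963


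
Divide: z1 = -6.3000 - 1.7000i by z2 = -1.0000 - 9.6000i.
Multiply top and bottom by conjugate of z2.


Conjugate of z2 = -1.0000 + 9.6000i
Numerator: (-6.3000 - 1.7000i)(-1.0000 + 9.6000i) = 22.6200 - 58.7800i
Denominator: (-1)^2 + (-9.6)^2 = 93.16
Result = (22.6200 - 58.7800i)/93.16

0.2428 - 0.6310i


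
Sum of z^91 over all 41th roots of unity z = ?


The roots are w_k = w^k with w = e^(2*pi*i/41), and (w^k)^91 = (w^91)^k.
So S = 1 + u + u^2 + ... + u^(40) with u = w^91.
91 = 2*41 + 9, so 91 is not a multiple of 41: u = (w^41)^2 * w^9 = w^9 ≠ 1 (w is a primitive 41th root), while u^41 = (w^41)^91 = 1.
Geometric series: S = (1 - u^41)/(1 - u) = (1 - 1)/(1 - u) = 0

S = 0


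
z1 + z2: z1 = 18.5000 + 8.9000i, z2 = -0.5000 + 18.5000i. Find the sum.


Real: 18.5 - 0.5 = 18
Imag: 8.9 + 18.5 = 27.4

18.0000 + 27.4000i


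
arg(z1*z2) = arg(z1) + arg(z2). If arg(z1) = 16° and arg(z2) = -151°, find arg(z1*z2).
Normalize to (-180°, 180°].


arg(z1*z2) = 16° - 151° = -135°
Normalized to (-180°, 180°]: -135°

-135°


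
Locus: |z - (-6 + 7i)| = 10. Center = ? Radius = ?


|z - z0| = r is a circle with center z0 and radius r.
Center = (-6, 7), radius = 10

Circle with center (-6, 7) and radius 10


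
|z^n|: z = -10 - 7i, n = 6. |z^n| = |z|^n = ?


|z| = sqrt(100+49) = sqrt(149) = 12.2066
|z^6| = |z|^6 = (sqrt(149))^6 = 149^3 = 3307949

|z^6| = 3307949


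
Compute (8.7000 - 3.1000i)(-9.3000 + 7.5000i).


Real = 8.7*(-9.3) - (-3.1)*7.5 = -80.91 - (-23.25) = -57.66
Imag = 8.7*7.5 - (9.3)*(-3.1) = 65.25 + 28.83 = 94.08

-57.6600 + 94.0800i


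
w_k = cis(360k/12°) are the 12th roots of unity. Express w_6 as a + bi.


Angle = 360*6/12 = 180°
a = cos(180°) = -1.0000
b = sin(180°) = 0

-1.0000 + 0i


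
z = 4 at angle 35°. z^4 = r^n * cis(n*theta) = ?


r^4 = 4^4 = 256
n*theta = 4*35° = 140° = 140° (mod 360)
a = 256*cos(140°) = -196.1074
b = 256*sin(140°) = 164.5536

256 cis(140°) = -196.1074 + 164.5536i


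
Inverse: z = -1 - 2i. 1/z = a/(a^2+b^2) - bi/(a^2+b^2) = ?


|z|^2 = 1+4 = 5
1/z = (-1 + 2i)/5

1/z = -0.2000 + 0.4000i


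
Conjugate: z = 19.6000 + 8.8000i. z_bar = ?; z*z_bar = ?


z_bar = 19.6000 - 8.8000i
z*z_bar = 19.6^2 + 8.8^2 = 384.16 + 77.44 = 461.6

z_bar = 19.6000 - 8.8000i, z*z_bar = 461.6


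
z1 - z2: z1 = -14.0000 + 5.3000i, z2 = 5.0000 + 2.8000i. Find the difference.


Real: -14 - 5 = -19
Imag: 5.3 - 2.8 = 2.5

-19.0000 + 2.5000i


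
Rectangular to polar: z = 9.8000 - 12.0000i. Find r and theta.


r = sqrt(96.04+144) = sqrt(240.04) = 15.4932
theta = atan2(-12, 9.8) = -50.7626 degrees

r = 15.4932, theta = -50.7626 degrees


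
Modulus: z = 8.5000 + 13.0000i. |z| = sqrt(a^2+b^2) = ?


|z| = sqrt(8.5^2 + 13^2) = sqrt(72.25 + 169) = sqrt(241.25) = 15.5322

|z| = 15.5322


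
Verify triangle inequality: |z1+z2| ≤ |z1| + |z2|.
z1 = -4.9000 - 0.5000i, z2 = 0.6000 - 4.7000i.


|z1| = sqrt((-4.9)^2 + (-0.5)^2) = sqrt(24.26) = 4.9254
|z2| = sqrt(0.6^2 + (-4.7)^2) = sqrt(22.45) = 4.7381
z1+z2 = -4.3000 - 5.2000i
|z1+z2| = sqrt(45.53) = 6.7476
|z1|+|z2| = 4.9254 + 4.7381 = 9.6635

|z1+z2| = 6.7476 ≤ |z1|+|z2| = 9.6635 (verified)


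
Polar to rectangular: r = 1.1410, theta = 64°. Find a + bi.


a = 1.1410*cos(64°) = 1.1410*0.4384 = 0.5002
b = 1.1410*sin(64°) = 1.1410*0.8988 = 1.0255

0.5002 + 1.0255i


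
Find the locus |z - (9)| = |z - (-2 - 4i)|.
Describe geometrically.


Equal distances means the locus is the perpendicular bisector of z1 and z2.
Midpoint = ((9+(-2))/2, (0+(-4))/2) = (3.5000, -2.0000)

Perpendicular bisector through (3.5000, -2.0000)


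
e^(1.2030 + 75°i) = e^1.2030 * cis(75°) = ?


e^1.2030 = 3.3301
cos(75°) = 0.25882
sin(75°) = 0.96593
Real = 3.3301*0.25882 = 0.8619
Imag = 3.3301*0.96593 = 3.2166

0.8619 + 3.2166i


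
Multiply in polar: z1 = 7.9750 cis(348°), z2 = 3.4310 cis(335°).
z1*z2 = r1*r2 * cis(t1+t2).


r = 7.9750 * 3.4310 = 27.3622
theta = 348° + 335° = 683° = 323° (mod 360)

27.3622 cis(323°)


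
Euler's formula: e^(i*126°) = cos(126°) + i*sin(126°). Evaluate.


cos(126°) = -0.5878
sin(126°) = 0.8090

e^(i*126°) = -0.5878 + 0.8090i


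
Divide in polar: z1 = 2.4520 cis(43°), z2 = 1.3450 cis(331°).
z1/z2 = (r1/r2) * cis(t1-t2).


r = 2.4520 / 1.3450 = 1.8230
theta = 43° - 331° = -288° = 72° (mod 360)

1.8230 cis(72°)


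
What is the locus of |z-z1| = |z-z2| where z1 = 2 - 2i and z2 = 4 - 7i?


Equal distances means the locus is the perpendicular bisector of z1 and z2.
Midpoint = ((2+4)/2, (-2+(-7))/2) = (3.0000, -4.5000)

Perpendicular bisector through (3.0000, -4.5000)


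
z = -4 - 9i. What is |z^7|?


|z| = sqrt(16+81) = sqrt(97) = 9.8489
|z^7| = |z|^7 = (sqrt(97))^7 = 97^3 * sqrt(97) = 912673*sqrt(97)

|z^7| = 912673*sqrt(97) ≈ 8988786.5965


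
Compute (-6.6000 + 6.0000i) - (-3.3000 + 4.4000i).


Real: -6.6 + 3.3 = -3.3
Imag: 6 - 4.4 = 1.6

-3.3000 + 1.6000i


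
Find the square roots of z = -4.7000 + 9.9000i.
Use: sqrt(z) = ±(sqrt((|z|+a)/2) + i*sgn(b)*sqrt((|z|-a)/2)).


|z| = sqrt(22.09+98.01) = 10.9590
sqrt((|z|+a)/2) = sqrt((10.9590+(-4.7))/2) = sqrt(3.1295) = 1.7690
sqrt((|z|-a)/2) = sqrt((10.9590-(-4.7))/2) = sqrt(7.8295) = 2.7981

±(1.7690 + 2.7981i) i.e. 1.7690 + 2.7981i and -1.7690 - 2.7981i


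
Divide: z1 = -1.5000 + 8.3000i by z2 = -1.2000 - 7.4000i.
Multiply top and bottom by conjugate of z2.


Conjugate of z2 = -1.2000 + 7.4000i
Numerator: (-1.5000 + 8.3000i)(-1.2000 + 7.4000i) = -59.6200 - 21.0600i
Denominator: (-1.2)^2 + (-7.4)^2 = 56.2
Result = (-59.6200 - 21.0600i)/56.2

-1.0609 - 0.3747i


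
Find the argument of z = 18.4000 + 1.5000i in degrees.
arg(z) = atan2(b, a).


Re = 18.4, Im = 1.5
arg = atan2(1.5, 18.4) = 4.6605 degrees

arg(z) = 4.6605 degrees


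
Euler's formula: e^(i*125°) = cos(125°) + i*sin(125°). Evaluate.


cos(125°) = -0.5736
sin(125°) = 0.8192

e^(i*125°) = -0.5736 + 0.8192i


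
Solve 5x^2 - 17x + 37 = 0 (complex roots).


disc = (-17)^2 - 4*5*37 = 289 - 740 = -451
sqrt(|disc|) = sqrt(451) = 21.2368
Real part = 17/(2*5) = 1.7000
Imag part = 21.2368/(2*5) = 2.1237

1.7000 ± 2.1237i


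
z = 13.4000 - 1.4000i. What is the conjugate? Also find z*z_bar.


z_bar = 13.4000 + 1.4000i
z*z_bar = 13.4^2 + (-1.4)^2 = 179.56 + 1.96 = 181.52

z_bar = 13.4000 + 1.4000i, z*z_bar = 181.52


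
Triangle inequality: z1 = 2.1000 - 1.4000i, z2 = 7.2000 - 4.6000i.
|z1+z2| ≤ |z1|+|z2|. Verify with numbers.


|z1| = sqrt(2.1^2 + (-1.4)^2) = sqrt(6.37) = 2.5239
|z2| = sqrt(7.2^2 + (-4.6)^2) = sqrt(73) = 8.5440
z1+z2 = 9.3000 - 6.0000i
|z1+z2| = sqrt(122.49) = 11.0675
|z1|+|z2| = 2.5239 + 8.5440 = 11.0679

|z1+z2| = 11.0675 ≤ |z1|+|z2| = 11.0679 (verified)


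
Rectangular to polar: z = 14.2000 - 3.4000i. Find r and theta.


r = sqrt(201.64+11.56) = sqrt(213.2) = 14.6014
theta = atan2(-3.4, 14.2) = -13.4652 degrees

r = 14.6014, theta = -13.4652 degrees


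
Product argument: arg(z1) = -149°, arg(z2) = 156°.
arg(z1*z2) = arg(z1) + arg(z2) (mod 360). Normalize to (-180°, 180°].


arg(z1*z2) = -149° + 156° = 7°
Normalized to (-180°, 180°]: 7°

7°


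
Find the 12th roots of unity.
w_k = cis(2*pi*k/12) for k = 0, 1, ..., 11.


The 12th roots of unity are cis(360k/12°) for k=0..11
Angle step = 360/12 = 30°
Primitive root: cis(30°)
Primitive root = 0.8660 + 0.5000i

12 roots at angles: 0°, 30°, 60°, 90°, 120°, 150°, 180°, 210°, 240°, 270°, 300°, 330°


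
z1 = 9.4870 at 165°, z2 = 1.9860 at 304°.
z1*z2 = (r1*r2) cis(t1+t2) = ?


r = 9.4870 * 1.9860 = 18.8412
theta = 165° + 304° = 469° = 109° (mod 360)

18.8412 cis(109°)


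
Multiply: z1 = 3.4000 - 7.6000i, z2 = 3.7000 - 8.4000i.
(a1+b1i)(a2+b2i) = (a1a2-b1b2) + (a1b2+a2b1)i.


Real = 3.4*3.7 - (-7.6)*(-8.4) = 12.58 - 63.84 = -51.26
Imag = 3.4*(-8.4) + 3.7*(-7.6) = -28.56 - (28.12) = -56.68

-51.2600 - 56.6800i


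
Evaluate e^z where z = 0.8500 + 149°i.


e^0.8500 = 2.3396
cos(149°) = -0.8572
sin(149°) = 0.51504
Real = 2.3396*(-0.8572) = -2.0055
Imag = 2.3396*0.51504 = 1.2050

-2.0055 + 1.2050i


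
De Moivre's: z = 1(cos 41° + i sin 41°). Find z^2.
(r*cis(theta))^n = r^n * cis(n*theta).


r^2 = 1^2 = 1
n*theta = 2*41° = 82° = 82° (mod 360)
a = 1*cos(82°) = 0.1392
b = 1*sin(82°) = 0.9903

1 cis(82°) = 0.1392 + 0.9903i


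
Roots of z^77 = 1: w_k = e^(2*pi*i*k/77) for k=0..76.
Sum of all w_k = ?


The sum of all 77th roots of unity is 0.
Geometric series: (1 - w^77)/(1 - w) = (1-1)/(1-w) = 0 since w^77 = 1, w ≠ 1.
Alternatively: coefficient of z^76 in z^77 - 1 is 0.

0


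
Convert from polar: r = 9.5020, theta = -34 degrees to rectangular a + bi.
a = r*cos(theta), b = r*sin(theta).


a = 9.5020*cos(-34°) = 9.5020*0.82904 = 7.8775
b = 9.5020*sin(-34°) = 9.5020*(-0.5592) = -5.3135

7.8775 - 5.3135i


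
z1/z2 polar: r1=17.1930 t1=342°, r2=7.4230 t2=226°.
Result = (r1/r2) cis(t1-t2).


r = 17.1930 / 7.4230 = 2.3162
theta = 342° - 226° = 116° = 116° (mod 360)

2.3162 cis(116°)


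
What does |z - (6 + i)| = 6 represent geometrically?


|z - z0| = r is a circle with center z0 and radius r.
Center = (6, 1), radius = 6

Circle with center (6, 1) and radius 6


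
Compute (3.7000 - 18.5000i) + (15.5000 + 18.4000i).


Real: 3.7 + 15.5 = 19.2
Imag: -18.5 + 18.4 = -0.1

19.2000 - 0.1000i


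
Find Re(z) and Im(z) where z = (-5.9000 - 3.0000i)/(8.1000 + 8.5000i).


Multiply by conjugate: (-5.9000 - 3.0000i)(8.1000 - 8.5000i) / (8.1^2 + 8.5^2)
Numerator real = -5.9*8.1 - (3)*8.5 = -73.29
Numerator imag = -3*8.1 - (-5.9)*8.5 = 25.85
Denominator = 137.86
Re(z) = -73.29/137.86 = -0.5316
Im(z) = 25.85/137.86 = 0.1875

Re(z) = -0.5316, Im(z) = 0.1875


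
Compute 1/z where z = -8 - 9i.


|z|^2 = 64+81 = 145
1/z = (-8 + 9i)/145

1/z = -0.0552 + 0.0621i


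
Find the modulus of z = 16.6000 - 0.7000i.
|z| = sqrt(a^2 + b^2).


|z| = sqrt(16.6^2 + (-0.7)^2) = sqrt(275.56 + 0.49) = sqrt(276.05) = 16.6148

|z| = 16.6148


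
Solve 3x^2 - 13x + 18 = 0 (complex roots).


disc = (-13)^2 - 4*3*18 = 169 - 216 = -47
sqrt(|disc|) = sqrt(47) = 6.8557
Real part = 13/(2*3) = 2.1667
Imag part = 6.8557/(2*3) = 1.1426

2.1667 ± 1.1426i


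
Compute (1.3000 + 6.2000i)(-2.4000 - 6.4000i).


Real = 1.3*(-2.4) - 6.2*(-6.4) = -3.12 - (-39.68) = 36.56
Imag = 1.3*(-6.4) - (2.4)*6.2 = -8.32 - (14.88) = -23.2

36.5600 - 23.2000i


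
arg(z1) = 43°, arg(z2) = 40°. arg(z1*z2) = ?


arg(z1*z2) = 43° + 40° = 83°
Normalized to (-180°, 180°]: 83°

83°


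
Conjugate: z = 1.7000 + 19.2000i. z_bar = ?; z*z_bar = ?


z_bar = 1.7000 - 19.2000i
z*z_bar = 1.7^2 + 19.2^2 = 2.89 + 368.64 = 371.53

z_bar = 1.7000 - 19.2000i, z*z_bar = 371.53


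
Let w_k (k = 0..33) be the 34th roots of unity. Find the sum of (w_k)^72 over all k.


The roots are w_k = w^k with w = e^(2*pi*i/34), and (w^k)^72 = (w^72)^k.
So S = 1 + u + u^2 + ... + u^(33) with u = w^72.
72 = 2*34 + 4, so 72 is not a multiple of 34: u = (w^34)^2 * w^4 = w^4 ≠ 1 (w is a primitive 34th root), while u^34 = (w^34)^72 = 1.
Geometric series: S = (1 - u^34)/(1 - u) = (1 - 1)/(1 - u) = 0

S = 0


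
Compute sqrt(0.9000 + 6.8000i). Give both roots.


|z| = sqrt(0.81+46.24) = 6.8593
sqrt((|z|+a)/2) = sqrt((6.8593+0.9)/2) = sqrt(3.8797) = 1.9697
sqrt((|z|-a)/2) = sqrt((6.8593-0.9)/2) = sqrt(2.9797) = 1.7262

±(1.9697 + 1.7262i) i.e. 1.9697 + 1.7262i and -1.9697 - 1.7262i


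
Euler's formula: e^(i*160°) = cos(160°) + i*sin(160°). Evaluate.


cos(160°) = -0.9397
sin(160°) = 0.3420

e^(i*160°) = -0.9397 + 0.3420i


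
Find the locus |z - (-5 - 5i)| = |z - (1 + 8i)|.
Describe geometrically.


Equal distances means the locus is the perpendicular bisector of z1 and z2.
Midpoint = ((-5+1)/2, (-5+8)/2) = (-2.0000, 1.5000)

Perpendicular bisector through (-2.0000, 1.5000)


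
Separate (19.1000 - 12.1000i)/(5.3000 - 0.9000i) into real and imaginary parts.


Multiply by conjugate: (19.1000 - 12.1000i)(5.3000 + 0.9000i) / (5.3^2 + (-0.9)^2)
Numerator real = 19.1*5.3 - (12.1)*(-0.9) = 112.12
Numerator imag = -12.1*5.3 - 19.1*(-0.9) = -46.94
Denominator = 28.9
Re(z) = 112.12/28.9 = 3.8796
Im(z) = -46.94/28.9 = -1.6242

Re(z) = 3.8796, Im(z) = -1.6242


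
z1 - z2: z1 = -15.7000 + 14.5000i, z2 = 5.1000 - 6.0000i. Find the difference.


Real: -15.7 - 5.1 = -20.8
Imag: 14.5 + 6 = 20.5

-20.8000 + 20.5000i


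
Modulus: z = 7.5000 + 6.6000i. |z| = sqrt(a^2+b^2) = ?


|z| = sqrt(7.5^2 + 6.6^2) = sqrt(56.25 + 43.56) = sqrt(99.81) = 9.9905

|z| = 9.9905


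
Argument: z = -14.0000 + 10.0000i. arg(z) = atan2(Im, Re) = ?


Re = -14, Im = 10
arg = atan2(10, -14) = 144.4623 degrees

arg(z) = 144.4623 degrees


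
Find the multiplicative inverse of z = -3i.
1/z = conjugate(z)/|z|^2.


|z|^2 = 0+9 = 9
1/z = (0 + 3i)/9

1/z = 0 + 0.3333i


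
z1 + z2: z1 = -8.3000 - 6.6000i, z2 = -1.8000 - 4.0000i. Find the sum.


Real: -8.3 - 1.8 = -10.1
Imag: -6.6 - 4 = -10.6

-10.1000 - 10.6000i


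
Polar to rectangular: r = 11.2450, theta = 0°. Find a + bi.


a = 11.2450*cos(0°) = 11.2450*1 = 11.2450
b = 11.2450*sin(0°) = 11.2450*0 = 0

11.2450 + 0i


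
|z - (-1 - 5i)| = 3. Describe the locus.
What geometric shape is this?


|z - z0| = r is a circle with center z0 and radius r.
Center = (-1, -5), radius = 3

Circle with center (-1, -5) and radius 3


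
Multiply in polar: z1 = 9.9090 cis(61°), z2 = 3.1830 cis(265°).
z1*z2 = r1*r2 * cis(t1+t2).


r = 9.9090 * 3.1830 = 31.5403
theta = 61° + 265° = 326° = 326° (mod 360)

31.5403 cis(326°)


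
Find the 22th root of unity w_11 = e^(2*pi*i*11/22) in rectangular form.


Angle = 360*11/22 = 180°
a = cos(180°) = -1.0000
b = sin(180°) = 0

-1.0000 + 0i


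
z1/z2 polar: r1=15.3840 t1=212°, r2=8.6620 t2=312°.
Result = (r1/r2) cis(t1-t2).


r = 15.3840 / 8.6620 = 1.7760
theta = 212° - 312° = -100° = 260° (mod 360)

1.7760 cis(260°)


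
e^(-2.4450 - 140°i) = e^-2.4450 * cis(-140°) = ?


e^-2.4450 = 0.0867
cos(-140°) = -0.766
sin(-140°) = -0.6428
Real = 0.0867*(-0.766) = -0.0664
Imag = 0.0867*(-0.6428) = -0.0557

-0.0664 - 0.0557i


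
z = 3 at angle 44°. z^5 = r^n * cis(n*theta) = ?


r^5 = 3^5 = 243
n*theta = 5*44° = 220° = 220° (mod 360)
a = 243*cos(220°) = -186.1488
b = 243*sin(220°) = -156.1974

243 cis(220°) = -186.1488 - 156.1974i


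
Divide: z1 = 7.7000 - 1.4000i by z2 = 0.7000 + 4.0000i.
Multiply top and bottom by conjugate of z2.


Conjugate of z2 = 0.7000 - 4.0000i
Numerator: (7.7000 - 1.4000i)(0.7000 - 4.0000i) = -0.2100 - 31.7800i
Denominator: 0.7^2 + 4^2 = 16.49
Result = (-0.2100 - 31.7800i)/16.49

-0.0127 - 1.9272i


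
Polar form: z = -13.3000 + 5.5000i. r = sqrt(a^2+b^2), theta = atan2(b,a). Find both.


r = sqrt(176.89+30.25) = sqrt(207.14) = 14.3924
theta = atan2(5.5, -13.3) = 157.5333 degrees

r = 14.3924, theta = 157.5333 degrees


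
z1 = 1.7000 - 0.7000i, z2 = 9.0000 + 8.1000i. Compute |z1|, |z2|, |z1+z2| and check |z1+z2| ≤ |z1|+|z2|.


|z1| = sqrt(1.7^2 + (-0.7)^2) = sqrt(3.38) = 1.8385
|z2| = sqrt(9^2 + 8.1^2) = sqrt(146.61) = 12.1083
z1+z2 = 10.7000 + 7.4000i
|z1+z2| = sqrt(169.25) = 13.0096
|z1|+|z2| = 1.8385 + 12.1083 = 13.9468

|z1+z2| = 13.0096 ≤ |z1|+|z2| = 13.9468 (verified)


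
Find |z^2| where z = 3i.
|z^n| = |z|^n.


|z| = sqrt(0+9) = sqrt(9) = 3
|z^2| = |z|^2 = 3^2 = 9

|z^2| = 9


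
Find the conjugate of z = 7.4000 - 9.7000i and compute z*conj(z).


z_bar = 7.4000 + 9.7000i
z*z_bar = 7.4^2 + (-9.7)^2 = 54.76 + 94.09 = 148.85

z_bar = 7.4000 + 9.7000i, z*z_bar = 148.85


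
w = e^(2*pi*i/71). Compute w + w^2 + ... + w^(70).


With w = e^(2*pi*i/71), all 71 of the 71th roots of unity w^0 = 1, w, ..., w^(70) sum to 0: 1 + w + ... + w^(70) = (1 - w^71)/(1 - w) = 0 since w^71 = 1, w ≠ 1.
Removing the root 1: w + w^2 + ... + w^(70) = 0 - 1 = -1

Sum = -1


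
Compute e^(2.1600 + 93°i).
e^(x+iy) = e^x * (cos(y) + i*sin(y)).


e^2.1600 = 8.67114
cos(93°) = -0.05234
sin(93°) = 0.99863
Real = 8.67114*(-0.05234) = -0.4538
Imag = 8.67114*0.99863 = 8.6593

-0.4538 + 8.6593i


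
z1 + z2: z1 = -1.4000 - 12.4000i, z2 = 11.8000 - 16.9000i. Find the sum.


Real: -1.4 + 11.8 = 10.4
Imag: -12.4 - 16.9 = -29.3

10.4000 - 29.3000i


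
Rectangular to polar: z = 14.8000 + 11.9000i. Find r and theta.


r = sqrt(219.04+141.61) = sqrt(360.65) = 18.9908
theta = atan2(11.9, 14.8) = 38.8012 degrees

r = 18.9908, theta = 38.8012 degrees


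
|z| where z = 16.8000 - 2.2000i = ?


|z| = sqrt(16.8^2 + (-2.2)^2) = sqrt(282.24 + 4.84) = sqrt(287.08) = 16.9434

|z| = 16.9434


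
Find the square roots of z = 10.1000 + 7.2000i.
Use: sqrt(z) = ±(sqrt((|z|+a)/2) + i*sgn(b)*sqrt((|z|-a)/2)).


|z| = sqrt(102.01+51.84) = 12.4036
sqrt((|z|+a)/2) = sqrt((12.4036+10.1)/2) = sqrt(11.2518) = 3.3544
sqrt((|z|-a)/2) = sqrt((12.4036-10.1)/2) = sqrt(1.1518) = 1.0732

±(3.3544 + 1.0732i) i.e. 3.3544 + 1.0732i and -3.3544 - 1.0732i


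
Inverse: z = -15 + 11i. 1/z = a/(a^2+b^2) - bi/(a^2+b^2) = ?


|z|^2 = 225+121 = 346
1/z = (-15 - 11i)/346

1/z = -0.0434 - 0.0318i


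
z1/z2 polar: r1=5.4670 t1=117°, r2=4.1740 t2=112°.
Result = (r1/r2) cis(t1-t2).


r = 5.4670 / 4.1740 = 1.3098
theta = 117° - 112° = 5° = 5° (mod 360)

1.3098 cis(5°)


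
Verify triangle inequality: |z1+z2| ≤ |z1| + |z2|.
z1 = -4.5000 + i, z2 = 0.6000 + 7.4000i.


|z1| = sqrt((-4.5)^2 + 1^2) = sqrt(21.25) = 4.6098
|z2| = sqrt(0.6^2 + 7.4^2) = sqrt(55.12) = 7.4243
z1+z2 = -3.9000 + 8.4000i
|z1+z2| = sqrt(85.77) = 9.2612
|z1|+|z2| = 4.6098 + 7.4243 = 12.0341

|z1+z2| = 9.2612 ≤ |z1|+|z2| = 12.0341 (verified)


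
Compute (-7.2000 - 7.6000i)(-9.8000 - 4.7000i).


Real = -7.2*(-9.8) - (-7.6)*(-4.7) = 70.56 - 35.72 = 34.84
Imag = -7.2*(-4.7) - (9.8)*(-7.6) = 33.84 + 74.48 = 108.32

34.8400 + 108.3200i


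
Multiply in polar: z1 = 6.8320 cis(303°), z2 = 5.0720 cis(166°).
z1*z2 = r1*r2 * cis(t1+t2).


r = 6.8320 * 5.0720 = 34.6519
theta = 303° + 166° = 469° = 109° (mod 360)

34.6519 cis(109°)


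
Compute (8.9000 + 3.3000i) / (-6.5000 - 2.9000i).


Conjugate of z2 = -6.5000 + 2.9000i
Numerator: (8.9000 + 3.3000i)(-6.5000 + 2.9000i) = -67.4200 + 4.3600i
Denominator: (-6.5)^2 + (-2.9)^2 = 50.66
Result = (-67.4200 + 4.3600i)/50.66

-1.3308 + 0.0861i


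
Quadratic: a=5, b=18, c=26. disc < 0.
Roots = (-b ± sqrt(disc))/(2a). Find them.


disc = 18^2 - 4*5*26 = 324 - 520 = -196
sqrt(|disc|) = sqrt(196) = 14.0000
Real part = -18/(2*5) = -1.8000
Imag part = 14.0000/(2*5) = 1.4000

-1.8000 ± 1.4000i


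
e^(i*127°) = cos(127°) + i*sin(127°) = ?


cos(127°) = -0.6018
sin(127°) = 0.7986

e^(i*127°) = -0.6018 + 0.7986i


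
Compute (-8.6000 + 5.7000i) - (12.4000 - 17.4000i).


Real: -8.6 - 12.4 = -21
Imag: 5.7 + 17.4 = 23.1

-21.0000 + 23.1000i


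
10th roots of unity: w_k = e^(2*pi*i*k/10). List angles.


The 10th roots of unity are cis(360k/10°) for k=0..9
Angle step = 360/10 = 36°
Primitive root: cis(36°)
Primitive root = 0.8090 + 0.5878i

10 roots at angles: 0°, 36°, 72°, 108°, 144°, 180°, 216°, 252°, 288°, 324°


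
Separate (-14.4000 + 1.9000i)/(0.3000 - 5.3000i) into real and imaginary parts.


Multiply by conjugate: (-14.4000 + 1.9000i)(0.3000 + 5.3000i) / (0.3^2 + (-5.3)^2)
Numerator real = -14.4*0.3 + 1.9*(-5.3) = -14.39
Numerator imag = 1.9*0.3 - (-14.4)*(-5.3) = -75.75
Denominator = 28.18
Re(z) = -14.39/28.18 = -0.5106
Im(z) = -75.75/28.18 = -2.6881

Re(z) = -0.5106, Im(z) = -2.6881


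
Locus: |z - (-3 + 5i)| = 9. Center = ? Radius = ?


|z - z0| = r is a circle with center z0 and radius r.
Center = (-3, 5), radius = 9

Circle with center (-3, 5) and radius 9


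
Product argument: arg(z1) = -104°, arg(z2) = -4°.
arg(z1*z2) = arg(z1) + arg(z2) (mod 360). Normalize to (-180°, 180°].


arg(z1*z2) = -104° - 4° = -108°
Normalized to (-180°, 180°]: -108°

-108°


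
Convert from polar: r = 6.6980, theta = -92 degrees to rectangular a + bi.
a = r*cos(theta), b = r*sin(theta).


a = 6.6980*cos(-92°) = 6.6980*(-0.0349) = -0.2338
b = 6.6980*sin(-92°) = 6.6980*(-0.99939) = -6.6939

-0.2338 - 6.6939i


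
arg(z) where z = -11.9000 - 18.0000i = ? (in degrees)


Re = -11.9, Im = -18
arg = atan2(-18, -11.9) = -123.4691 degrees

arg(z) = -123.4691 degrees


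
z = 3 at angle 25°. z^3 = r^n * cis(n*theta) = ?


r^3 = 3^3 = 27
n*theta = 3*25° = 75° = 75° (mod 360)
a = 27*cos(75°) = 6.9881
b = 27*sin(75°) = 26.0800

27 cis(75°) = 6.9881 + 26.0800i


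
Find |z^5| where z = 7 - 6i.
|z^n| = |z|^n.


|z| = sqrt(49+36) = sqrt(85) = 9.2195
|z^5| = |z|^5 = (sqrt(85))^5 = 85^2 * sqrt(85) = 7225*sqrt(85)

|z^5| = 7225*sqrt(85) ≈ 66611.2087


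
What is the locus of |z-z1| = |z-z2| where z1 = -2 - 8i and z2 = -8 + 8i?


Equal distances means the locus is the perpendicular bisector of z1 and z2.
Midpoint = ((-2+(-8))/2, (-8+8)/2) = (-5.0000, 0)

Perpendicular bisector through (-5.0000, 0)


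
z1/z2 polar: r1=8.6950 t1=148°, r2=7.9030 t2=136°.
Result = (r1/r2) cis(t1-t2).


r = 8.6950 / 7.9030 = 1.1002
theta = 148° - 136° = 12° = 12° (mod 360)

1.1002 cis(12°)


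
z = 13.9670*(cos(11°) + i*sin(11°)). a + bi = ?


a = 13.9670*cos(11°) = 13.9670*0.98163 = 13.7104
b = 13.9670*sin(11°) = 13.9670*0.19081 = 2.6650

13.7104 + 2.6650i


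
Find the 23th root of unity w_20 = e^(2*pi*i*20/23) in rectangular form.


Angle = 360*20/23 = 313.0435°
a = cos(313.0435°) = 0.6826
b = sin(313.0435°) = -0.7308

0.6826 - 0.7308i


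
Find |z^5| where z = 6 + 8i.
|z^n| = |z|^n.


|z| = sqrt(36+64) = sqrt(100) = 10
|z^5| = |z|^5 = 10^5 = 100000

|z^5| = 100000


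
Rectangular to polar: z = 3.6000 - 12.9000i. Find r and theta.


r = sqrt(12.96+166.41) = sqrt(179.37) = 13.3929
theta = atan2(-12.9, 3.6) = -74.4072 degrees

r = 13.3929, theta = -74.4072 degrees


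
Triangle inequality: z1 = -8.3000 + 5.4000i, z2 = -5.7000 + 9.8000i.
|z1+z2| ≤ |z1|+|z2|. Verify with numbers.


|z1| = sqrt((-8.3)^2 + 5.4^2) = sqrt(98.05) = 9.9020
|z2| = sqrt((-5.7)^2 + 9.8^2) = sqrt(128.53) = 11.3371
z1+z2 = -14.0000 + 15.2000i
|z1+z2| = sqrt(427.04) = 20.6649
|z1|+|z2| = 9.9020 + 11.3371 = 21.2391

|z1+z2| = 20.6649 ≤ |z1|+|z2| = 21.2391 (verified)


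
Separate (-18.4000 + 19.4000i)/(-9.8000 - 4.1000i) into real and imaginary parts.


Multiply by conjugate: (-18.4000 + 19.4000i)(-9.8000 + 4.1000i) / ((-9.8)^2 + (-4.1)^2)
Numerator real = -18.4*(-9.8) + 19.4*(-4.1) = 100.78
Numerator imag = 19.4*(-9.8) - (-18.4)*(-4.1) = -265.56
Denominator = 112.85
Re(z) = 100.78/112.85 = 0.8930
Im(z) = -265.56/112.85 = -2.3532

Re(z) = 0.8930, Im(z) = -2.3532


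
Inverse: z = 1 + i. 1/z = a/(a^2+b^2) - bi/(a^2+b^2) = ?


|z|^2 = 1+1 = 2
1/z = (1 - 1i)/2

1/z = 0.5000 - 0.5000i


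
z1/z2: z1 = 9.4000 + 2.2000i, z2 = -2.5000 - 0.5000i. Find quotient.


Conjugate of z2 = -2.5000 + 0.5000i
Numerator: (9.4000 + 2.2000i)(-2.5000 + 0.5000i) = -24.6000 - 0.8000i
Denominator: (-2.5)^2 + (-0.5)^2 = 6.5
Result = (-24.6000 - 0.8000i)/6.5

-3.7846 - 0.1231i


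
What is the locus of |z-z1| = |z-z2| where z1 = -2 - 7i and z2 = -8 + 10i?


Equal distances means the locus is the perpendicular bisector of z1 and z2.
Midpoint = ((-2+(-8))/2, (-7+10)/2) = (-5.0000, 1.5000)

Perpendicular bisector through (-5.0000, 1.5000)


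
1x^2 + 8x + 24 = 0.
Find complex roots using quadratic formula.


disc = 8^2 - 4*1*24 = 64 - 96 = -32
sqrt(|disc|) = sqrt(32) = 5.6569
Real part = -8/(2*1) = -4.0000
Imag part = 5.6569/(2*1) = 2.8284

-4.0000 ± 2.8284i


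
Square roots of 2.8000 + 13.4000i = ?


|z| = sqrt(7.84+179.56) = 13.6894
sqrt((|z|+a)/2) = sqrt((13.6894+2.8)/2) = sqrt(8.2447) = 2.8714
sqrt((|z|-a)/2) = sqrt((13.6894-2.8)/2) = sqrt(5.4447) = 2.3334

±(2.8714 + 2.3334i) i.e. 2.8714 + 2.3334i and -2.8714 - 2.3334i


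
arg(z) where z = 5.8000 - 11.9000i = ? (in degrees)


Re = 5.8, Im = -11.9
arg = atan2(-11.9, 5.8) = -64.0156 degrees

arg(z) = -64.0156 degrees


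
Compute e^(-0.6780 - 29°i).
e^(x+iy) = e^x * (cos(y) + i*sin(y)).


e^-0.6780 = 0.5076
cos(-29°) = 0.87462
sin(-29°) = -0.4848
Real = 0.5076*0.87462 = 0.4440
Imag = 0.5076*(-0.4848) = -0.2461

0.4440 - 0.2461i


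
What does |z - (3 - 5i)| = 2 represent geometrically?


|z - z0| = r is a circle with center z0 and radius r.
Center = (3, -5), radius = 2

Circle with center (3, -5) and radius 2


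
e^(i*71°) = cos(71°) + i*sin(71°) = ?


cos(71°) = 0.3256
sin(71°) = 0.9455

e^(i*71°) = 0.3256 + 0.9455i


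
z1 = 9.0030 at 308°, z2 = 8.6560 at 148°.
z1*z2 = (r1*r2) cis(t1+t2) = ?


r = 9.0030 * 8.6560 = 77.9300
theta = 308° + 148° = 456° = 96° (mod 360)

77.9300 cis(96°)


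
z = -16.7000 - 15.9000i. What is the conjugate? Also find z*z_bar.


z_bar = -16.7000 + 15.9000i
z*z_bar = (-16.7)^2 + (-15.9)^2 = 278.89 + 252.81 = 531.7

z_bar = -16.7000 + 15.9000i, z*z_bar = 531.7


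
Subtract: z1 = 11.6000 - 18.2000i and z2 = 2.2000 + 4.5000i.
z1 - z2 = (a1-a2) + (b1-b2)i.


Real: 11.6 - 2.2 = 9.4
Imag: -18.2 - 4.5 = -22.7

9.4000 - 22.7000i


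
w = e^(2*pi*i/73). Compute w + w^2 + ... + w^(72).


With w = e^(2*pi*i/73), all 73 of the 73th roots of unity w^0 = 1, w, ..., w^(72) sum to 0: 1 + w + ... + w^(72) = (1 - w^73)/(1 - w) = 0 since w^73 = 1, w ≠ 1.
Removing the root 1: w + w^2 + ... + w^(72) = 0 - 1 = -1

Sum = -1


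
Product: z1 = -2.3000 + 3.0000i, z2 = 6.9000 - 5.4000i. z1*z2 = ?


Real = -2.3*6.9 - 3*(-5.4) = -15.87 - (-16.2) = 0.33
Imag = -2.3*(-5.4) + 6.9*3 = 12.42 + 20.7 = 33.12

0.3300 + 33.1200i


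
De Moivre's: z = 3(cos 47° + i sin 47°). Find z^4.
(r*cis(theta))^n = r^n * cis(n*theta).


r^4 = 3^4 = 81
n*theta = 4*47° = 188° = 188° (mod 360)
a = 81*cos(188°) = -80.2117
b = 81*sin(188°) = -11.2730

81 cis(188°) = -80.2117 - 11.2730i


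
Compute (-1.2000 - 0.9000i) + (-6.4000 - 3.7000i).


Real: -1.2 - 6.4 = -7.6
Imag: -0.9 - 3.7 = -4.6

-7.6000 - 4.6000i


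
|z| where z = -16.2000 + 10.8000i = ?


|z| = sqrt((-16.2)^2 + 10.8^2) = sqrt(262.44 + 116.64) = sqrt(379.08) = 19.4700

|z| = 19.4700


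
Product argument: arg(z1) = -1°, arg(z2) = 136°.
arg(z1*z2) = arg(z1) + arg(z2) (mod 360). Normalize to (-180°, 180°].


arg(z1*z2) = -1° + 136° = 135°
Normalized to (-180°, 180°]: 135°

135°


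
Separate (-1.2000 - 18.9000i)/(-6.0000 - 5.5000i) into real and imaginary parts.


Multiply by conjugate: (-1.2000 - 18.9000i)(-6.0000 + 5.5000i) / ((-6)^2 + (-5.5)^2)
Numerator real = -1.2*(-6) - (18.9)*(-5.5) = 111.15
Numerator imag = -18.9*(-6) - (-1.2)*(-5.5) = 106.8
Denominator = 66.25
Re(z) = 111.15/66.25 = 1.6777
Im(z) = 106.8/66.25 = 1.6121

Re(z) = 1.6777, Im(z) = 1.6121


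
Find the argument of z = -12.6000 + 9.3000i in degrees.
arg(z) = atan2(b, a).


Re = -12.6, Im = 9.3
arg = atan2(9.3, -12.6) = 143.5691 degrees

arg(z) = 143.5691 degrees


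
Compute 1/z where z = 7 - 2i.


|z|^2 = 49+4 = 53
1/z = (7 + 2i)/53

1/z = 0.1321 + 0.0377i


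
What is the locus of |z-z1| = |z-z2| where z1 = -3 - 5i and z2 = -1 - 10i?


Equal distances means the locus is the perpendicular bisector of z1 and z2.
Midpoint = ((-3+(-1))/2, (-5+(-10))/2) = (-2.0000, -7.5000)

Perpendicular bisector through (-2.0000, -7.5000)


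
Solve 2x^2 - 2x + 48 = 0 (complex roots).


disc = (-2)^2 - 4*2*48 = 4 - 384 = -380
sqrt(|disc|) = sqrt(380) = 19.4936
Real part = 2/(2*2) = 0.5000
Imag part = 19.4936/(2*2) = 4.8734

0.5000 ± 4.8734i


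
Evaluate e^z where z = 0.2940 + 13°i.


e^0.2940 = 1.3418
cos(13°) = 0.9744
sin(13°) = 0.22495
Real = 1.3418*0.9744 = 1.3074
Imag = 1.3418*0.22495 = 0.3018

1.3074 + 0.3018i


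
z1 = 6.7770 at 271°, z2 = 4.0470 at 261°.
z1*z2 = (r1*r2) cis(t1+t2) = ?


r = 6.7770 * 4.0470 = 27.4265
theta = 271° + 261° = 532° = 172° (mod 360)

27.4265 cis(172°)


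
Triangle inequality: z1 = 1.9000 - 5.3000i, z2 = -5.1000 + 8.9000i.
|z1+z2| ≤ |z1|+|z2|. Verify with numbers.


|z1| = sqrt(1.9^2 + (-5.3)^2) = sqrt(31.7) = 5.6303
|z2| = sqrt((-5.1)^2 + 8.9^2) = sqrt(105.22) = 10.2577
z1+z2 = -3.2000 + 3.6000i
|z1+z2| = sqrt(23.2) = 4.8166
|z1|+|z2| = 5.6303 + 10.2577 = 15.8880

|z1+z2| = 4.8166 ≤ |z1|+|z2| = 15.8880 (verified)


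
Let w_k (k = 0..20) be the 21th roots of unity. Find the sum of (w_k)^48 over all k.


The roots are w_k = w^k with w = e^(2*pi*i/21), and (w^k)^48 = (w^48)^k.
So S = 1 + u + u^2 + ... + u^(20) with u = w^48.
48 = 2*21 + 6, so 48 is not a multiple of 21: u = (w^21)^2 * w^6 = w^6 ≠ 1 (w is a primitive 21th root), while u^21 = (w^21)^48 = 1.
Geometric series: S = (1 - u^21)/(1 - u) = (1 - 1)/(1 - u) = 0

S = 0


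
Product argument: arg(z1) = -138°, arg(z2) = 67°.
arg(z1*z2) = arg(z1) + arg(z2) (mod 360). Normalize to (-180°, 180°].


arg(z1*z2) = -138° + 67° = -71°
Normalized to (-180°, 180°]: -71°

-71°


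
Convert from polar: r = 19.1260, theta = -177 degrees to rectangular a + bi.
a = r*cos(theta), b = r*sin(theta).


a = 19.1260*cos(-177°) = 19.1260*(-0.99863) = -19.0998
b = 19.1260*sin(-177°) = 19.1260*(-0.052336) = -1.0010

-19.0998 - 1.0010i


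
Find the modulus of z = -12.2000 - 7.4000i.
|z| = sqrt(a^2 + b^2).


|z| = sqrt((-12.2)^2 + (-7.4)^2) = sqrt(148.84 + 54.76) = sqrt(203.6) = 14.2688

|z| = 14.2688


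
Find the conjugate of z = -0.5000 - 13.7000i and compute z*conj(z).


z_bar = -0.5000 + 13.7000i
z*z_bar = (-0.5)^2 + (-13.7)^2 = 0.25 + 187.69 = 187.94

z_bar = -0.5000 + 13.7000i, z*z_bar = 187.94


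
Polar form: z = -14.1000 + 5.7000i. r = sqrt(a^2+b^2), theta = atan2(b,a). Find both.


r = sqrt(198.81+32.49) = sqrt(231.3) = 15.2086
theta = atan2(5.7, -14.1) = 157.9887 degrees

r = 15.2086, theta = 157.9887 degrees


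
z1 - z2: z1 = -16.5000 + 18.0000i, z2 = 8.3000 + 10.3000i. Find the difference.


Real: -16.5 - 8.3 = -24.8
Imag: 18 - 10.3 = 7.7

-24.8000 + 7.7000i


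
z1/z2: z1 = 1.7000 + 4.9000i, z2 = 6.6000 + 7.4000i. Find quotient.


Conjugate of z2 = 6.6000 - 7.4000i
Numerator: (1.7000 + 4.9000i)(6.6000 - 7.4000i) = 47.4800 + 19.7600i
Denominator: 6.6^2 + 7.4^2 = 98.32
Result = (47.4800 + 19.7600i)/98.32

0.4829 + 0.2010i


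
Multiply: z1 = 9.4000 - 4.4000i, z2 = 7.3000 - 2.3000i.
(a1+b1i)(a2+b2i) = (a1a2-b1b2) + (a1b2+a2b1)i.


Real = 9.4*7.3 - (-4.4)*(-2.3) = 68.62 - 10.12 = 58.5
Imag = 9.4*(-2.3) + 7.3*(-4.4) = -21.62 - (32.12) = -53.74

58.5000 - 53.7400i


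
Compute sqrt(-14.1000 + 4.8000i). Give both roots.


|z| = sqrt(198.81+23.04) = 14.8946
sqrt((|z|+a)/2) = sqrt((14.8946+(-14.1))/2) = sqrt(0.3973) = 0.6303
sqrt((|z|-a)/2) = sqrt((14.8946-(-14.1))/2) = sqrt(14.4973) = 3.8075

±(0.6303 + 3.8075i) i.e. 0.6303 + 3.8075i and -0.6303 - 3.8075i


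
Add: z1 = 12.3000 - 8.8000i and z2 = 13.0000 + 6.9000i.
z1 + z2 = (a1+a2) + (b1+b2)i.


Real: 12.3 + 13 = 25.3
Imag: -8.8 + 6.9 = -1.9

25.3000 - 1.9000i


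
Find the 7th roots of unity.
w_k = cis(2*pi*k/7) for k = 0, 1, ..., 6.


The 7th roots of unity are cis(360k/7°) for k=0..6
Angle step = 360/7 = 51.4286°
Primitive root: cis(51.4286°)
Primitive root = 0.6235 + 0.7818i

7 roots at angles: 0°, 51.4286°, 102.8571°, 154.2857°, 205.7143°, 257.1429°, 308.5714°


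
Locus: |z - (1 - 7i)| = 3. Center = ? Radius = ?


|z - z0| = r is a circle with center z0 and radius r.
Center = (1, -7), radius = 3

Circle with center (1, -7) and radius 3


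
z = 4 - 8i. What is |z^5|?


|z| = sqrt(16+64) = sqrt(80) = 8.9443
|z^5| = |z|^5 = (sqrt(80))^5 = 80^2 * sqrt(80) = 6400*sqrt(80)

|z^5| = 6400*sqrt(80) ≈ 57243.3402


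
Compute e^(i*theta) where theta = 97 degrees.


cos(97°) = -0.1219
sin(97°) = 0.9925

e^(i*97°) = -0.1219 + 0.9925i


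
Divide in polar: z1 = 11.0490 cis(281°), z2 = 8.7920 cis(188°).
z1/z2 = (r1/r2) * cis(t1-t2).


r = 11.0490 / 8.7920 = 1.2567
theta = 281° - 188° = 93° = 93° (mod 360)

1.2567 cis(93°)


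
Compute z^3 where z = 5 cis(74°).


r^3 = 5^3 = 125
n*theta = 3*74° = 222° = 222° (mod 360)
a = 125*cos(222°) = -92.8931
b = 125*sin(222°) = -83.6413

125 cis(222°) = -92.8931 - 83.6413i


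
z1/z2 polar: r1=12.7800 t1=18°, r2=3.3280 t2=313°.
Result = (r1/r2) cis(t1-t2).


r = 12.7800 / 3.3280 = 3.8401
theta = 18° - 313° = -295° = 65° (mod 360)

3.8401 cis(65°)


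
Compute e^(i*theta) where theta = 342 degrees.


cos(342°) = 0.9511
sin(342°) = -0.3090

e^(i*342°) = 0.9511 - 0.3090i


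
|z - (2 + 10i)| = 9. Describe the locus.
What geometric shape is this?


|z - z0| = r is a circle with center z0 and radius r.
Center = (2, 10), radius = 9

Circle with center (2, 10) and radius 9


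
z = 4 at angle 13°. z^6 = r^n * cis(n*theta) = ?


r^6 = 4^6 = 4096
n*theta = 6*13° = 78° = 78° (mod 360)
a = 4096*cos(78°) = 851.6063
b = 4096*sin(78°) = 4006.4926

4096 cis(78°) = 851.6063 + 4006.4926i


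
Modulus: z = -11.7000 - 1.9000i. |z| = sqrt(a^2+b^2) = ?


|z| = sqrt((-11.7)^2 + (-1.9)^2) = sqrt(136.89 + 3.61) = sqrt(140.5) = 11.8533

|z| = 11.8533


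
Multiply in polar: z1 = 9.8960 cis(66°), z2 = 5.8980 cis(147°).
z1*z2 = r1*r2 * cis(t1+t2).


r = 9.8960 * 5.8980 = 58.3666
theta = 66° + 147° = 213° = 213° (mod 360)

58.3666 cis(213°)


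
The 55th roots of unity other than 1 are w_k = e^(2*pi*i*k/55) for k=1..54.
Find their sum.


With w = e^(2*pi*i/55), all 55 of the 55th roots of unity w^0 = 1, w, ..., w^(54) sum to 0: 1 + w + ... + w^(54) = (1 - w^55)/(1 - w) = 0 since w^55 = 1, w ≠ 1.
Removing the root 1: w + w^2 + ... + w^(54) = 0 - 1 = -1

Sum = -1


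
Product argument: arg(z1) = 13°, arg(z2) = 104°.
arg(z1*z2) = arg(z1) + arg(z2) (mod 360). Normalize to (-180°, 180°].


arg(z1*z2) = 13° + 104° = 117°
Normalized to (-180°, 180°]: 117°

117°


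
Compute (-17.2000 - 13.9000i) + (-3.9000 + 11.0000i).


Real: -17.2 - 3.9 = -21.1
Imag: -13.9 + 11 = -2.9

-21.1000 - 2.9000i


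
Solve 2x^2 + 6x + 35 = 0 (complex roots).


disc = 6^2 - 4*2*35 = 36 - 280 = -244
sqrt(|disc|) = sqrt(244) = 15.6205
Real part = -6/(2*2) = -1.5000
Imag part = 15.6205/(2*2) = 3.9051

-1.5000 ± 3.9051i


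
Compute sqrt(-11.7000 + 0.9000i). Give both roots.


|z| = sqrt(136.89+0.81) = 11.7346
sqrt((|z|+a)/2) = sqrt((11.7346+(-11.7))/2) = sqrt(0.0173) = 0.1315
sqrt((|z|-a)/2) = sqrt((11.7346-(-11.7))/2) = sqrt(11.7173) = 3.4231

±(0.1315 + 3.4231i) i.e. 0.1315 + 3.4231i and -0.1315 - 3.4231i
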